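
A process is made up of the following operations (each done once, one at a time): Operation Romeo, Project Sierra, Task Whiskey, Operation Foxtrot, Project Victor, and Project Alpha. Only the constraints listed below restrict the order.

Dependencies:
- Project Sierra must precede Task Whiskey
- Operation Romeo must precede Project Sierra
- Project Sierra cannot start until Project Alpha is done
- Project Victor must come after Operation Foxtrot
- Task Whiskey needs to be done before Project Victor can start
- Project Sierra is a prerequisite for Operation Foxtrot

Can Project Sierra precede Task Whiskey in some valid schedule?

Every valid ordering already has Project Sierra before Task Whiskey (the constraints require it), so in particular at least one does.

Yes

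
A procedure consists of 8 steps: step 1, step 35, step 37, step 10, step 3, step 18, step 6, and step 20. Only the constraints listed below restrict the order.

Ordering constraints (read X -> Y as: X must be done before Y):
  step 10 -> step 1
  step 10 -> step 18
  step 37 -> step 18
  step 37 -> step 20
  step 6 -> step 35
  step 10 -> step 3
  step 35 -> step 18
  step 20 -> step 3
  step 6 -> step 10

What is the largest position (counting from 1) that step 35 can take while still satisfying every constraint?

Following the constraints forward from step 35, its only required successor is step 18.
With 1 mandatory successor out of 8 steps total, the latest slot for step 35 is 8−1 = 7, and it's reachable by doing all non-successors before step 35.

7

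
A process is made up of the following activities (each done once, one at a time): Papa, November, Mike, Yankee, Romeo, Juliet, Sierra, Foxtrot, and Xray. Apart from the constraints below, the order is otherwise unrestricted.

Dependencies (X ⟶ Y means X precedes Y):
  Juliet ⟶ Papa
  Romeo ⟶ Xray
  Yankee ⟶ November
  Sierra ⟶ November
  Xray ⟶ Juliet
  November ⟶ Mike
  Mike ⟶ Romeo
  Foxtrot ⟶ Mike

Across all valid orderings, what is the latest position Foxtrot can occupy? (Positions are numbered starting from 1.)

4

The activities that are forced after Foxtrot, directly or by a chain of constraints, are Papa, Mike, Romeo, Juliet, Xray. That's 5 activities.
So at least 5 activities follow Foxtrot, putting Foxtrot no later than position 4. That position is achievable by scheduling everything else first.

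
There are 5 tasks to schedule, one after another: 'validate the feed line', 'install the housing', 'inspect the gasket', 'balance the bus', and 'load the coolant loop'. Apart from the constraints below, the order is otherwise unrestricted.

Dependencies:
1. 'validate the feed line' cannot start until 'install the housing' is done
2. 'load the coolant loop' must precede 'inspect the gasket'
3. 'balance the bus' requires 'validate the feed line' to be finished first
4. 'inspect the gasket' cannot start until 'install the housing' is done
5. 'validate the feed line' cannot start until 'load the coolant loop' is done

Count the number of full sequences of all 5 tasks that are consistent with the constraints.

6

2 tasks have no prerequisites ('install the housing', 'load the coolant loop'), so any of them could come first.
Enumerating by repeatedly choosing an available task (one whose prerequisites are all placed) gives 6 distinct complete orderings.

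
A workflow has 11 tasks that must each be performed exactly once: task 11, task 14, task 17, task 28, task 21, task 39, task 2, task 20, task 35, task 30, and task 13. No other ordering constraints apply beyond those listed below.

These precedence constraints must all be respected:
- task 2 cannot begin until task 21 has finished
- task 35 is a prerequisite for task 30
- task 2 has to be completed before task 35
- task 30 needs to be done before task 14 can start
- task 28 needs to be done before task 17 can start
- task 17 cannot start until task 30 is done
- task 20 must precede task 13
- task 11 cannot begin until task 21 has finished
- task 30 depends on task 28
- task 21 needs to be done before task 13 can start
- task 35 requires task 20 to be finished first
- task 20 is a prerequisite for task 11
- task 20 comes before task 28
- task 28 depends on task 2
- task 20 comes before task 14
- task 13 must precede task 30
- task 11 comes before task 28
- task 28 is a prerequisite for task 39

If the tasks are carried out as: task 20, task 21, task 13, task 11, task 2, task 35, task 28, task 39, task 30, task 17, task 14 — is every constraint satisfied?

Yes

Every stated constraint is respected: task 20 sits at position 1, ahead of task 14 at position 11, and each of the other listed pairs likewise has the predecessor earlier in the sequence.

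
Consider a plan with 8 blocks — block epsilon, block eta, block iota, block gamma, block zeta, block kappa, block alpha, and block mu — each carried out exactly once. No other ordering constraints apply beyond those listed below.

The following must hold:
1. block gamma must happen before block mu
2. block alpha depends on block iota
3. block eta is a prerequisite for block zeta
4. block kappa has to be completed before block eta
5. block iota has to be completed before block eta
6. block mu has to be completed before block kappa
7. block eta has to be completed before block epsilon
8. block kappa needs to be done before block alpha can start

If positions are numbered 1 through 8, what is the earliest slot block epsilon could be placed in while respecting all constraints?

6

Every block that must precede block epsilon has to come before it. Tracing all chains that end at block epsilon, those blocks are: block eta, block iota, block gamma, block kappa, block mu — 5 in total.
With 5 mandatory predecessors, the earliest block epsilon can sit is position 5+1 = 6, and placing just those 5 first achieves it.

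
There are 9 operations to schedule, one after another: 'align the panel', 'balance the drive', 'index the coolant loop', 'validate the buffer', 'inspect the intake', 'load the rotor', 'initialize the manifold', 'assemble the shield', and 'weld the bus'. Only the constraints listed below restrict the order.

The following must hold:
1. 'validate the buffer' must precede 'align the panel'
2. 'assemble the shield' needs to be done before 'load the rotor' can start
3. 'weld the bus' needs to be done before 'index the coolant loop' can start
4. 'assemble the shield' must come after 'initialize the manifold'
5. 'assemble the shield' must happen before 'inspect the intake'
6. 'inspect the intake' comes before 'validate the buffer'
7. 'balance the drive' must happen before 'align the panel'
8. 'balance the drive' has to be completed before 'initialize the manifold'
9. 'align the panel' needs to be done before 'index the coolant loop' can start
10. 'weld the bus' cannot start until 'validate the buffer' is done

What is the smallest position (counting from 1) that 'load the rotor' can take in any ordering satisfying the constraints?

4

Working backwards through the constraints from 'load the rotor', its full set of required predecessors is 'balance the drive', 'initialize the manifold', 'assemble the shield' — 3 of them.
So at minimum 3 operations come before 'load the rotor', putting 'load the rotor' no earlier than position 4. That position is achievable by scheduling exactly those predecessors first.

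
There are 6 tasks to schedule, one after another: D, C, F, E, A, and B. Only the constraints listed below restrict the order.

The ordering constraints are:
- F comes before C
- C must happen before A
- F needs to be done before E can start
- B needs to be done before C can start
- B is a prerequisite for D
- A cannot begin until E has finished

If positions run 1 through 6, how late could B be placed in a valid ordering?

Following every chain forward from B, the tasks that must come later are D, C, A — 3 of them.
So at least 3 tasks follow B, putting B no later than position 3. That position is achievable by scheduling everything else first.

3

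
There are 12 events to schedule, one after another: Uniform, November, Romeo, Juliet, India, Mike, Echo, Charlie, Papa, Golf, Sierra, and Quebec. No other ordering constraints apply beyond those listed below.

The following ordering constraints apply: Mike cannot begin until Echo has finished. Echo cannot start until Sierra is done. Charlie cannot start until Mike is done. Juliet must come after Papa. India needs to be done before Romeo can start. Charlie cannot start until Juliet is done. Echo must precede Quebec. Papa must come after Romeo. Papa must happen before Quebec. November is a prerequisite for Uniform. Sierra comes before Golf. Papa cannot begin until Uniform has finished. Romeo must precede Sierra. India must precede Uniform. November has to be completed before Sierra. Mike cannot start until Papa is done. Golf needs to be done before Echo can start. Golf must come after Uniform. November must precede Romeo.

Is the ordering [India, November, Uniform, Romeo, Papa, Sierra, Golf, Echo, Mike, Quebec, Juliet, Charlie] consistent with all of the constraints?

Going through the constraints one by one, each required predecessor appears earlier in the sequence than its dependent — e.g. Papa (position 5) is before Juliet (position 11), as required.

Yes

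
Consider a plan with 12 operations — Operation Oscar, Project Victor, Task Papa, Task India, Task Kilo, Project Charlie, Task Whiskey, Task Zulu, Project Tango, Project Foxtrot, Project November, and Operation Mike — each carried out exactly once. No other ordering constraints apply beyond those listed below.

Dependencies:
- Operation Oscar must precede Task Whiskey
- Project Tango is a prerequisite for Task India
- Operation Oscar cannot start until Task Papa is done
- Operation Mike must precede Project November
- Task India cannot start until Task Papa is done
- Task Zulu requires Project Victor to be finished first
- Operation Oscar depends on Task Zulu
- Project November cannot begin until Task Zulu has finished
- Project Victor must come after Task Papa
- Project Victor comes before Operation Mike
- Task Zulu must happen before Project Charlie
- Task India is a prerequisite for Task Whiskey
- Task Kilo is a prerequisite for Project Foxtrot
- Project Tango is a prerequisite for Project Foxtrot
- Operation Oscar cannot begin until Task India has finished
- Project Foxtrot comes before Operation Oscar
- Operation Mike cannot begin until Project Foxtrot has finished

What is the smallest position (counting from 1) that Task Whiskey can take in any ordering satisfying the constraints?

9

The operations that are forced before Task Whiskey, directly or transitively, are Operation Oscar, Project Victor, Task Papa, Task India, Task Kilo, Task Zulu, Project Tango, Project Foxtrot. That's 8 operations.
With 8 mandatory predecessors, the earliest Task Whiskey can sit is position 8+1 = 9, and placing just those 8 first achieves it.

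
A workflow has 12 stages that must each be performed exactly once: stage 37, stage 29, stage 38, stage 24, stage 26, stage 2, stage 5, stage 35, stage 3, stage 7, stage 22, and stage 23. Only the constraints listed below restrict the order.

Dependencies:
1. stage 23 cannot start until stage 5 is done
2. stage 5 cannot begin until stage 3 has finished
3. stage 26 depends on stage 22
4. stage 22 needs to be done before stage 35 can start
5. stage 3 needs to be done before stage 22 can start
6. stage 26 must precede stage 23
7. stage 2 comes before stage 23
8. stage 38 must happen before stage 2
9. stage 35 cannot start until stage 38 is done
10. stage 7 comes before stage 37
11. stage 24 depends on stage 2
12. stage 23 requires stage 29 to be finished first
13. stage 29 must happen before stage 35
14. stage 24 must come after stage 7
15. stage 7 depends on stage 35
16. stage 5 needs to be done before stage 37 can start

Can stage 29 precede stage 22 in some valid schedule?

Yes

No chain of constraints runs from stage 22 to stage 29, so stage 22 is not required to come first.
So a valid ordering placing stage 29 earlier than stage 22 exists.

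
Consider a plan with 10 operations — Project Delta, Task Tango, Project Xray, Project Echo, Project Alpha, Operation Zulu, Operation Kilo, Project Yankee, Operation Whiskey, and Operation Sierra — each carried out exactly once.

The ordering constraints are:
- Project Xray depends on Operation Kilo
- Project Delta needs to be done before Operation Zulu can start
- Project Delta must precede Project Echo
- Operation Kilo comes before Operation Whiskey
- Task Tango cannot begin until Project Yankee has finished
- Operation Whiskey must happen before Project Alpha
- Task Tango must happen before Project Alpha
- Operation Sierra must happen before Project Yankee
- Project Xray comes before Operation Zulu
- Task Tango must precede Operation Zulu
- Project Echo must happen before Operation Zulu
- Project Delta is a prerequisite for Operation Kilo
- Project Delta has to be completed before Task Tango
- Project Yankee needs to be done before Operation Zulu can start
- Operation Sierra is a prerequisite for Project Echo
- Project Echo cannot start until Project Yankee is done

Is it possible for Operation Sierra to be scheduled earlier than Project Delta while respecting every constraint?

Yes

Nothing in the constraints forces Project Delta before Operation Sierra — there is no chain from Project Delta to Operation Sierra.
So a valid ordering placing Operation Sierra earlier than Project Delta exists.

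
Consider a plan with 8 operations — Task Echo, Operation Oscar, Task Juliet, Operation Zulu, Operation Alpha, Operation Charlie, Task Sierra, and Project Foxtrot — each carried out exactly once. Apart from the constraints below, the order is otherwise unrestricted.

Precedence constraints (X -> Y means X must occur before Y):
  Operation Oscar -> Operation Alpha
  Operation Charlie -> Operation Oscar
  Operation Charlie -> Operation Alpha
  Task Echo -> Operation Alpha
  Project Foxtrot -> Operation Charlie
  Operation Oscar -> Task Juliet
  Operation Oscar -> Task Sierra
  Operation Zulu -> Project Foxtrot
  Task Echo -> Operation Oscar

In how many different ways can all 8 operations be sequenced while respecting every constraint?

24

The operations with no prerequisites are Task Echo, Operation Zulu; any of them can be placed first.
Systematically extending each partial ordering one operation at a time and counting, there are 24 complete orderings.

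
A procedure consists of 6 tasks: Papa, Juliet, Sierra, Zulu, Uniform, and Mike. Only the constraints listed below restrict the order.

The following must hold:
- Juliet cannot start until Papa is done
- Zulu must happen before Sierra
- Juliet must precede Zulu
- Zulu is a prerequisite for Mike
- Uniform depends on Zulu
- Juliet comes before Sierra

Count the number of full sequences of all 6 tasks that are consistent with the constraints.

6

Papa is the only task with nothing required before it, so every ordering starts there.
Enumerating by repeatedly choosing an available task (one whose prerequisites are all placed) gives 6 distinct complete orderings.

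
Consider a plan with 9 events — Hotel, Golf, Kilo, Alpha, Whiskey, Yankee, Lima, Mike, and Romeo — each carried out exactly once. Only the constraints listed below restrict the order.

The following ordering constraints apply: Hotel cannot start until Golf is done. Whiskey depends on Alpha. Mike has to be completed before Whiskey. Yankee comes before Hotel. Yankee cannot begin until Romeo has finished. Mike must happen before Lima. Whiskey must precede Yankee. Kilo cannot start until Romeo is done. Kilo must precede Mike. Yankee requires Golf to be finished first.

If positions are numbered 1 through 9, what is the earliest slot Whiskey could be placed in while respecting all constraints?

5

Every event that must precede Whiskey has to come before it. Tracing all chains that end at Whiskey, those events are: Kilo, Alpha, Mike, Romeo — 4 in total.
With 4 mandatory predecessors, the earliest Whiskey can sit is position 4+1 = 5, and placing just those 4 first achieves it.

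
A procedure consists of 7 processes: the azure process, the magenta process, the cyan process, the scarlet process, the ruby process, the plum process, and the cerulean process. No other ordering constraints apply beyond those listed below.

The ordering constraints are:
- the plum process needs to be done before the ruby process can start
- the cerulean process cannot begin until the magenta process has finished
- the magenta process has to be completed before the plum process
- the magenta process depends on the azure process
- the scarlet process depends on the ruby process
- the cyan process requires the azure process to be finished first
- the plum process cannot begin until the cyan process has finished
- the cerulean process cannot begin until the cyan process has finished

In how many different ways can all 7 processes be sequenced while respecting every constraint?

Only the azure process has no prerequisites, so it must go first.
Enumerating by repeatedly choosing an available process (one whose prerequisites are all placed) gives 8 distinct complete orderings.

8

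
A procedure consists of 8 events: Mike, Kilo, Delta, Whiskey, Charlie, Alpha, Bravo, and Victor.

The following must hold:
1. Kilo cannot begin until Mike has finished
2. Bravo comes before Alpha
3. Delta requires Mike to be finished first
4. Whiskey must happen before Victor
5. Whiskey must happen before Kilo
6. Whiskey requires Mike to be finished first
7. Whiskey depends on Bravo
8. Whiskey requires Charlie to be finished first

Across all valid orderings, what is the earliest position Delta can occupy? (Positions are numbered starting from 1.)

Working backwards through the constraints from Delta, its only required predecessor is Mike.
With 1 mandatory predecessor, the earliest Delta can sit is position 1+1 = 2, and placing just that one first achieves it.

2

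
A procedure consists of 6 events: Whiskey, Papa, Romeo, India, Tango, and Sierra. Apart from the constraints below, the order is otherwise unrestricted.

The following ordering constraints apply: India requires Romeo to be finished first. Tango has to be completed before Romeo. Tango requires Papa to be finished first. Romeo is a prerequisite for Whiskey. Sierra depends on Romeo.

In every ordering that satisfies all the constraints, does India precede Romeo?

No

There is a chain Romeo → India, which puts Romeo before India.
So India never precedes Romeo.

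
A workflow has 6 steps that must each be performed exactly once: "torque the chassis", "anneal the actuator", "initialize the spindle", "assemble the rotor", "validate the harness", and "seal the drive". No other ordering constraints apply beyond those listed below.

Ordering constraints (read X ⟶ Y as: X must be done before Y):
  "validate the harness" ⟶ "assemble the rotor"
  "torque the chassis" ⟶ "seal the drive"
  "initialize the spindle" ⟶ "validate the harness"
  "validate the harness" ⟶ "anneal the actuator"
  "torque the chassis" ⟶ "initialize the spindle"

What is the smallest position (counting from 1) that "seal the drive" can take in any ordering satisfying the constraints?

2

The only step forced before "seal the drive" (directly or transitively) is "torque the chassis".
So at minimum 1 step comes before "seal the drive", putting "seal the drive" no earlier than position 2. That position is achievable by scheduling exactly that predecessor first.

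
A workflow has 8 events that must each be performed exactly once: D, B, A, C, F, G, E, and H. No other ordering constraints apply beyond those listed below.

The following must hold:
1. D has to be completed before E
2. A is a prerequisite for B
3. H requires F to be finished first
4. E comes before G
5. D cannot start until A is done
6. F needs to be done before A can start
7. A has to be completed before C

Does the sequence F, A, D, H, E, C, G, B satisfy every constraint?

Yes

Going through the constraints one by one, each required predecessor appears earlier in the sequence than its dependent — e.g. A (position 2) is before B (position 8), as required.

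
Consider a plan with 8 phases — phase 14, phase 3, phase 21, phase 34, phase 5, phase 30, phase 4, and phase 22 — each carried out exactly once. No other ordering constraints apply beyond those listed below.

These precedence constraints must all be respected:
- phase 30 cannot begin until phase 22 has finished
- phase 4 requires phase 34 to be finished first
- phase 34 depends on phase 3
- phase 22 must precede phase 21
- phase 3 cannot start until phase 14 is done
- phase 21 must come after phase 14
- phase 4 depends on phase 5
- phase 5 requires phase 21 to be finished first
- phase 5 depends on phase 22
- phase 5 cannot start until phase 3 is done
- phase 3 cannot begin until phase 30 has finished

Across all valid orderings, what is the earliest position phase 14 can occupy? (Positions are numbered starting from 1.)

Nothing is required before phase 14; it can be the very first phase.

1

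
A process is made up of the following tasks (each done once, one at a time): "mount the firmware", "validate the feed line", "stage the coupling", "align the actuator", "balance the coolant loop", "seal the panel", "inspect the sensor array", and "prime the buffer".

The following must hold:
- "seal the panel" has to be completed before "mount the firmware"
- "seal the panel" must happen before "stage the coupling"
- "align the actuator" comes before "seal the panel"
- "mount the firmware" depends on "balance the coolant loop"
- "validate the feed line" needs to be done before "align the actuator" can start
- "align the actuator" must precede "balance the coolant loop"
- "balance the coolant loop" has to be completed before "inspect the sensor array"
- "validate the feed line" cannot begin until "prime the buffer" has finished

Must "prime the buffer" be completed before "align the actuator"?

Yes

There is a constraint chain "prime the buffer" → "validate the feed line" → "align the actuator".
Hence "prime the buffer" necessarily comes before "align the actuator".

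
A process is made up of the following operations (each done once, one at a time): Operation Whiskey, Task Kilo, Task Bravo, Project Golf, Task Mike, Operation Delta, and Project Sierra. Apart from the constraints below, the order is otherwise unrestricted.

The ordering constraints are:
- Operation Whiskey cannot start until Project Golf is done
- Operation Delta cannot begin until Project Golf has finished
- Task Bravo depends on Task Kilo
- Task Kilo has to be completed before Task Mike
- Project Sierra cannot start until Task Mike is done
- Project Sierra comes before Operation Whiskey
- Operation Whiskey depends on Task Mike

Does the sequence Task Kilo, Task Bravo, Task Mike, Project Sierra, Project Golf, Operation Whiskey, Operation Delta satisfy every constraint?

Yes

Going through the constraints one by one, each required predecessor appears earlier in the sequence than its dependent — e.g. Task Mike (position 3) is before Operation Whiskey (position 6), as required.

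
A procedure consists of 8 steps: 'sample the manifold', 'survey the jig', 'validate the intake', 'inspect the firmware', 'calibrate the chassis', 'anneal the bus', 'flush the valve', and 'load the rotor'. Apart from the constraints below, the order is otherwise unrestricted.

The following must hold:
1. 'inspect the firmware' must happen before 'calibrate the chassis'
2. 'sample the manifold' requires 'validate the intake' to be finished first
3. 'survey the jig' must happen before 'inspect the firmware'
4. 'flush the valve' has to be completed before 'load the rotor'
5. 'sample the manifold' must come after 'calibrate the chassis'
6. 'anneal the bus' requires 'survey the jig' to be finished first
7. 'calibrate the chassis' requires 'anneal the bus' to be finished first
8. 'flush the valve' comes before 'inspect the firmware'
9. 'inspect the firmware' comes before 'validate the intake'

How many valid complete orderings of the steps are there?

2 steps have no prerequisites ('survey the jig', 'flush the valve'), so any of them could come first.
Counting all ways to extend the partial order to a total order gives 75.

75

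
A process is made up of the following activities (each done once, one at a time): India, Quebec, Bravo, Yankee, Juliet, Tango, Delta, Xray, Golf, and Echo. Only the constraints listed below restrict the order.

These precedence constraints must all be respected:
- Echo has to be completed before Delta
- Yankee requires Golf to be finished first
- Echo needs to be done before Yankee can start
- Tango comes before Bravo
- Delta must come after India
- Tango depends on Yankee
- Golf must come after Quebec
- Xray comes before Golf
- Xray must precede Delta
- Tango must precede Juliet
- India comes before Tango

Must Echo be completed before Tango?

Yes

There is a constraint chain Echo → Yankee → Tango.
That forces Echo before Tango in every valid schedule.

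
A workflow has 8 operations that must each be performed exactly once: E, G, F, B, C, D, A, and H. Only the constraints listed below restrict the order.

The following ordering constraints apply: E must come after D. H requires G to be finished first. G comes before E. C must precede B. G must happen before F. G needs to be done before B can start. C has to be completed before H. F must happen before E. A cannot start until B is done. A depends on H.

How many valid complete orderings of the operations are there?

290

The operations with no prerequisites are G, C, D; any of them can be placed first.
Systematically extending each partial ordering one operation at a time and counting, there are 290 complete orderings.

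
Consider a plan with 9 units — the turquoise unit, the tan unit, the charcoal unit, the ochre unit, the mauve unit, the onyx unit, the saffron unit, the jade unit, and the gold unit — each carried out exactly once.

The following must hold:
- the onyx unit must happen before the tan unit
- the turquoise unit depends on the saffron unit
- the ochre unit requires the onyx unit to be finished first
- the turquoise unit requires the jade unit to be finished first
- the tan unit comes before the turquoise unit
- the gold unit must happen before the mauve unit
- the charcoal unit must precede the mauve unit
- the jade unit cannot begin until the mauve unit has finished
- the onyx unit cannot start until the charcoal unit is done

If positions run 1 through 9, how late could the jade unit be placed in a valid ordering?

Following the constraints forward from the jade unit, its only required successor is the turquoise unit.
With 1 mandatory successor out of 9 units total, the latest slot for the jade unit is 9−1 = 8, and it's reachable by doing all non-successors before the jade unit.

8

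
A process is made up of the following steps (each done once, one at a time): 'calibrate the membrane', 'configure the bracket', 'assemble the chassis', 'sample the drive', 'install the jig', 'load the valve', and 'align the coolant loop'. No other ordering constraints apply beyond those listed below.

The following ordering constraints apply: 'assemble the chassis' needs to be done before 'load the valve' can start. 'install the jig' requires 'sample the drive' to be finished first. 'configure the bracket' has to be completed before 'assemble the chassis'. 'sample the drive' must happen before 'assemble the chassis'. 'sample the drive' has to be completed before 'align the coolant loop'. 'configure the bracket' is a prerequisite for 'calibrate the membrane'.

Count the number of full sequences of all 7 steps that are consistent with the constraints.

The steps with no prerequisites are 'configure the bracket', 'sample the drive'; any of them can be placed first.
Systematically extending each partial ordering one step at a time and counting, there are 162 complete orderings.

162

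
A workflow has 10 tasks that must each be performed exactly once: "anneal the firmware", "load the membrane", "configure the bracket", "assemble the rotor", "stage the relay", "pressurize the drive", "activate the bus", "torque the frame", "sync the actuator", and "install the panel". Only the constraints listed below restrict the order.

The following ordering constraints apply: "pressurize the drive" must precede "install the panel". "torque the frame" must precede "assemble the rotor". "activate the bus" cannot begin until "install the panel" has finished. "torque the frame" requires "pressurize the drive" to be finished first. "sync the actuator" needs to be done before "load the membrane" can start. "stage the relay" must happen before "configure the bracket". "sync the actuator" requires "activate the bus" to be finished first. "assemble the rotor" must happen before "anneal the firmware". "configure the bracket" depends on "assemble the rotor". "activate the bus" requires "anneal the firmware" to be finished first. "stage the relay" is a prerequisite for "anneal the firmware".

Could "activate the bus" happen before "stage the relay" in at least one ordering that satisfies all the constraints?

Following "stage the relay" → "anneal the firmware" → "activate the bus", "stage the relay" must precede "activate the bus" in every valid ordering.
Hence "activate the bus" can never be scheduled before "stage the relay".

No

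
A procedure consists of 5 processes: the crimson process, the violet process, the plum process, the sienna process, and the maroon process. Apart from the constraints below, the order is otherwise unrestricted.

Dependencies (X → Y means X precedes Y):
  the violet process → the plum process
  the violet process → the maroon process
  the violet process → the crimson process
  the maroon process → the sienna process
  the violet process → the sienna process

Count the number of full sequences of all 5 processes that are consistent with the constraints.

The violet process is the only process with nothing required before it, so every ordering starts there.
Counting all ways to extend the partial order to a total order gives 12.

12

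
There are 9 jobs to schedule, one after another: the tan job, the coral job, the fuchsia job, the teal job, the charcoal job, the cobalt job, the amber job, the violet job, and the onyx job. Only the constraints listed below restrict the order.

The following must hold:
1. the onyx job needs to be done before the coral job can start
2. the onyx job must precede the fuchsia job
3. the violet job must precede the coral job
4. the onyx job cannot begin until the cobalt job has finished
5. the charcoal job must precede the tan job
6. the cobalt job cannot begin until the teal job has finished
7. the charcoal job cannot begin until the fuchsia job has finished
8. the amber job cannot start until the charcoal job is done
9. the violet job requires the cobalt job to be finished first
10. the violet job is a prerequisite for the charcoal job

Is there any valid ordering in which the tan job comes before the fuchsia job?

There is a dependency chain the fuchsia job → the charcoal job → the tan job, so the tan job always comes after the fuchsia job.
Hence the tan job can never be scheduled before the fuchsia job.

No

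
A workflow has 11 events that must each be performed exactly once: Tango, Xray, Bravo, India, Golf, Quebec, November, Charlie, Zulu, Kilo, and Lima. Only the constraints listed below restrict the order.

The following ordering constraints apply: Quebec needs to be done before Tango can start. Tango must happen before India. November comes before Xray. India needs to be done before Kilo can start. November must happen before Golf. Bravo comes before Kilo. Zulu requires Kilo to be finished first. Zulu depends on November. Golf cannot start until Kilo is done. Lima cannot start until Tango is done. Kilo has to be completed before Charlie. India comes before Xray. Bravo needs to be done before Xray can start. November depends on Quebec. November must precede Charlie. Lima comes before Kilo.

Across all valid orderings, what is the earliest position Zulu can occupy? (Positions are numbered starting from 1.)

8

The events that are forced before Zulu, directly or transitively, are Tango, Bravo, India, Quebec, November, Kilo, Lima. That's 7 events.
So at minimum 7 events come before Zulu, putting Zulu no earlier than position 8. That position is achievable by scheduling exactly those predecessors first.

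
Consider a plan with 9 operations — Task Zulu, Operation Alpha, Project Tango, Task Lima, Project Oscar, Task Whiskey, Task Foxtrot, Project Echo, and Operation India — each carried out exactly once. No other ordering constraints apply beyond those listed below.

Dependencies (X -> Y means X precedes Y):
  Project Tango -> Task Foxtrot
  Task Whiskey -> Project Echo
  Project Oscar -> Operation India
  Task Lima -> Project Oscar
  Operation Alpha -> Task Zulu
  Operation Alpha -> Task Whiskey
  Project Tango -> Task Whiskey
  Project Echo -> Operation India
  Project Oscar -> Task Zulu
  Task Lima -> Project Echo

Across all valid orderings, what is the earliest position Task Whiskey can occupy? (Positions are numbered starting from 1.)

The operations that are forced before Task Whiskey, directly or transitively, are Operation Alpha, Project Tango. That's 2 operations.
With 2 mandatory predecessors, the earliest Task Whiskey can sit is position 2+1 = 3, and placing just those 2 first achieves it.

3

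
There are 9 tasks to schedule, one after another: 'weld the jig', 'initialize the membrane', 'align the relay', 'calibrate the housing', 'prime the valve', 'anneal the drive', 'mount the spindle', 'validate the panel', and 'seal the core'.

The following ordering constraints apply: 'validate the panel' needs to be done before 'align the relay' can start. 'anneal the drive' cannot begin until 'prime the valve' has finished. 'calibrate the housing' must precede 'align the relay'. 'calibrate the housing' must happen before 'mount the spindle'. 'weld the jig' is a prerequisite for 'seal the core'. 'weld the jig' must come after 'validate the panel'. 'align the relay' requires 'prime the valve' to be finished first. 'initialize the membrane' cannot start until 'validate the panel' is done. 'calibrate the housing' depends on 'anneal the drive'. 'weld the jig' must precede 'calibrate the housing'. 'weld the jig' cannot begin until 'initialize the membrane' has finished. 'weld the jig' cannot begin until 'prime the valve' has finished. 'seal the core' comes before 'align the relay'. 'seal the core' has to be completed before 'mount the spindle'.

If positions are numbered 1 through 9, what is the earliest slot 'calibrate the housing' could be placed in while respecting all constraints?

The tasks that are forced before 'calibrate the housing', directly or transitively, are 'weld the jig', 'initialize the membrane', 'prime the valve', 'anneal the drive', 'validate the panel'. That's 5 tasks.
So at minimum 5 tasks come before 'calibrate the housing', putting 'calibrate the housing' no earlier than position 6. That position is achievable by scheduling exactly those predecessors first.

6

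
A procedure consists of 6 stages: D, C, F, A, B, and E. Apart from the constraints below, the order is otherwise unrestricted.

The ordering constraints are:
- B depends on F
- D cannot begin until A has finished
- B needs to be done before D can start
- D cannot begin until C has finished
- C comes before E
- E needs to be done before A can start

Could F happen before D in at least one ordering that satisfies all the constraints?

Yes

Every valid ordering already has F before D (the constraints require it), so in particular at least one does.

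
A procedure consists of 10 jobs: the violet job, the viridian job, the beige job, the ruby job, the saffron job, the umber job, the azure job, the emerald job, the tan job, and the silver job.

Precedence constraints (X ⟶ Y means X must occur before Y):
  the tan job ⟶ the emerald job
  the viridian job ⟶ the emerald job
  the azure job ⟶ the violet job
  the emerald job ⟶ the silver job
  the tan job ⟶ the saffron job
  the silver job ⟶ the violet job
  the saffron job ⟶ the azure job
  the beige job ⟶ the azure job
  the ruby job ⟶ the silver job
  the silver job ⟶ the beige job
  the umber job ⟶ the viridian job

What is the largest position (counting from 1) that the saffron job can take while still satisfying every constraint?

Every job that must follow the saffron job has to come after it. Tracing all chains starting from the saffron job, those jobs are: the violet job, the azure job — 2 in total.
With 2 mandatory successors out of 10 jobs total, the latest slot for the saffron job is 10−2 = 8, and it's reachable by doing all non-successors before the saffron job.

8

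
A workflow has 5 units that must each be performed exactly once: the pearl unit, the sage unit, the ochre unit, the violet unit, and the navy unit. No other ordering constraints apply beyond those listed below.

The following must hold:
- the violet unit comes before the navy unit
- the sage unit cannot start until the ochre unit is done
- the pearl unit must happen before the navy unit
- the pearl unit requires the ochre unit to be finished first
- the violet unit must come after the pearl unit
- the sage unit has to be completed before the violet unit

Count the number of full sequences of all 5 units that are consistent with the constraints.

2

Only the ochre unit has no prerequisites, so it must go first.
Enumerating by repeatedly choosing an available unit (one whose prerequisites are all placed) gives 2 distinct complete orderings.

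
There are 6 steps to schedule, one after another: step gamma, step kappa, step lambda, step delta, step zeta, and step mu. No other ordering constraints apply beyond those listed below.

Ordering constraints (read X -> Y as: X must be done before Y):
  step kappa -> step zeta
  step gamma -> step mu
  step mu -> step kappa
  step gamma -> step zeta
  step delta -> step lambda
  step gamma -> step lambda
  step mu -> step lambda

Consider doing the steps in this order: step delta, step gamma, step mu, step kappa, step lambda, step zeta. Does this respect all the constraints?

Yes

Going through the constraints one by one, each required predecessor appears earlier in the sequence than its dependent — e.g. step gamma (position 2) is before step zeta (position 6), as required.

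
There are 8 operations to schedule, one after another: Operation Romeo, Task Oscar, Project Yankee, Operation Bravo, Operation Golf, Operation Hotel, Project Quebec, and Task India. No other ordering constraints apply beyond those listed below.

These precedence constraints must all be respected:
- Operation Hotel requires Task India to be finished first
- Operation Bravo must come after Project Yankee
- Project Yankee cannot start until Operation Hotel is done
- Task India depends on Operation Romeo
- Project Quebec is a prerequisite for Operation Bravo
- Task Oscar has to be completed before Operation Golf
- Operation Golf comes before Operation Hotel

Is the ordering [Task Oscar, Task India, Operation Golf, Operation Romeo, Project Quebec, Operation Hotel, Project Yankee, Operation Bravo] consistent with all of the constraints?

No

The sequence places Task India ahead of Operation Romeo.
Since Operation Romeo is required before Task India, the ordering is invalid.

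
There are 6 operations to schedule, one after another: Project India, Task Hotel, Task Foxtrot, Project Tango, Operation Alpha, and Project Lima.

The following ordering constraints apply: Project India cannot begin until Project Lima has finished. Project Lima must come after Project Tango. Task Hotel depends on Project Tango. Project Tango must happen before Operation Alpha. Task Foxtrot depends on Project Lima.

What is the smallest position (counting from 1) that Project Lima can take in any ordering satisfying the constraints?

Working backwards through the constraints from Project Lima, its only required predecessor is Project Tango.
With 1 mandatory predecessor, the earliest Project Lima can sit is position 1+1 = 2, and placing just that one first achieves it.

2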